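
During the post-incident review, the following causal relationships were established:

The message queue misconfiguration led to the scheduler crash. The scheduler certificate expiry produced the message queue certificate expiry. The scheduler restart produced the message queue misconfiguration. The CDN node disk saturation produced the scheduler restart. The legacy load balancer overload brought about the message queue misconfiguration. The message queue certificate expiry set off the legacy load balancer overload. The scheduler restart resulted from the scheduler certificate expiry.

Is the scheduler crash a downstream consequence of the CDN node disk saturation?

There is a causal chain: the CDN node disk saturation → the scheduler restart → the message queue misconfiguration → the scheduler crash.

Yes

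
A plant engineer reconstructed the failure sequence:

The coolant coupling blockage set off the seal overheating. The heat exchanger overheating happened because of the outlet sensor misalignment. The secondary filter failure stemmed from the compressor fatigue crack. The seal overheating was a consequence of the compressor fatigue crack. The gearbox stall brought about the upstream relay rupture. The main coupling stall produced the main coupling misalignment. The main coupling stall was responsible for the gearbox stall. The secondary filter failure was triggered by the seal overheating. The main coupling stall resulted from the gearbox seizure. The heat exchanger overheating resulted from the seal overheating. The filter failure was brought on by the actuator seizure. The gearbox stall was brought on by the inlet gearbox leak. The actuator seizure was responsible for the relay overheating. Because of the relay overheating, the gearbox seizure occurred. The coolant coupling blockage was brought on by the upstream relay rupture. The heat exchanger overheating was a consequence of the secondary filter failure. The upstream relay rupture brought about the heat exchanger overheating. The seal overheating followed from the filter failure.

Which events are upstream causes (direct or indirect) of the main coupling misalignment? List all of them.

Immediate cause of the main coupling misalignment: the main coupling stall.
Further upstream: the actuator seizure, the relay overheating, the gearbox seizure.

the actuator seizure, the gearbox seizure, the main coupling stall, the relay overheating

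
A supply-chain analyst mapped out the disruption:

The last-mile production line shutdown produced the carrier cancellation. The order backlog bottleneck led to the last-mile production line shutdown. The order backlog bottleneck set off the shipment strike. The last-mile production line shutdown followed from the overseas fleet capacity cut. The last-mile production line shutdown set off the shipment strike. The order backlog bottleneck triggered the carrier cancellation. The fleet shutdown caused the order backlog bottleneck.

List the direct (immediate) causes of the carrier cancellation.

Upstream contributors include the fleet shutdown, the overseas fleet capacity cut, but only the last-mile production line shutdown, the order backlog bottleneck feed directly into the carrier cancellation.

the last-mile production line shutdown, the order backlog bottleneck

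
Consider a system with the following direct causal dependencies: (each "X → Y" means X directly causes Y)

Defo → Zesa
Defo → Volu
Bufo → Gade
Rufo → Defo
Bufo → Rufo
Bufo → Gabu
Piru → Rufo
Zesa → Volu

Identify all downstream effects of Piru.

Direct effects: Rufo.
2 steps out: Defo.
3 steps out: Zesa, Volu.
Not reachable from it: Bufo, Gabu, Gade.

Defo, Rufo, Volu, Zesa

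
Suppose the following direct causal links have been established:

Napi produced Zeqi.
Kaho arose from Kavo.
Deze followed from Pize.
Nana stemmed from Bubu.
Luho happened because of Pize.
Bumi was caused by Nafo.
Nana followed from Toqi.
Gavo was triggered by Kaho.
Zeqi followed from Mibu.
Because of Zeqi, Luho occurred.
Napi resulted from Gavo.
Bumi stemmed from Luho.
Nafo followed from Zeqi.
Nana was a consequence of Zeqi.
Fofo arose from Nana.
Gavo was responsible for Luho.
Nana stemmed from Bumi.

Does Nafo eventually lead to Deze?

No

Nafo leads to Bumi, Nana, Fofo; Deze is not among them.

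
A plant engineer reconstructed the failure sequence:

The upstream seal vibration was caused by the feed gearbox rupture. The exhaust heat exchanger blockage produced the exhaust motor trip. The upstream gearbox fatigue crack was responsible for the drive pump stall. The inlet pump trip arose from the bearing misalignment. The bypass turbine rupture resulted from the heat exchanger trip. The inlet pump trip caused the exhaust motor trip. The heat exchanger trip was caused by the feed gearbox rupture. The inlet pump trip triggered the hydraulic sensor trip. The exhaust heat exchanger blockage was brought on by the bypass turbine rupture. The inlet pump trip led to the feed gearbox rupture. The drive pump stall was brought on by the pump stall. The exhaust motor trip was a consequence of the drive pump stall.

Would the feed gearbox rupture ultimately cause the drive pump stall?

No

The feed gearbox rupture leads to the upstream seal vibration, the heat exchanger trip, the bypass turbine rupture, the exhaust heat exchanger blockage, the exhaust motor trip; the drive pump stall is not among them.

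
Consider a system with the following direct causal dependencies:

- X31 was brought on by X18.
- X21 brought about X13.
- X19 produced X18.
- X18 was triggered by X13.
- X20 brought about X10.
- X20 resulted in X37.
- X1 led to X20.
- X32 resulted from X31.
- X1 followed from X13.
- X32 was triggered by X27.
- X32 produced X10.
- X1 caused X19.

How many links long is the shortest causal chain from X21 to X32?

4

Shortest chain: X21 → X13 → X18 → X31 → X32.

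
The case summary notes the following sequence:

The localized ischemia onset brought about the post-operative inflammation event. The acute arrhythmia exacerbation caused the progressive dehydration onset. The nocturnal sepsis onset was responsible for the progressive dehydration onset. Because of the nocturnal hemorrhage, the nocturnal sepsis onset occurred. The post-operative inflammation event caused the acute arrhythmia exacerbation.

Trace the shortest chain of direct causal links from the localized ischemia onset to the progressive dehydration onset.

the localized ischemia onset → the post-operative inflammation event
the post-operative inflammation event → the acute arrhythmia exacerbation
the acute arrhythmia exacerbation → the progressive dehydration onset
Length: 3 steps.

the localized ischemia onset → the post-operative inflammation event → the acute arrhythmia exacerbation → the progressive dehydration onset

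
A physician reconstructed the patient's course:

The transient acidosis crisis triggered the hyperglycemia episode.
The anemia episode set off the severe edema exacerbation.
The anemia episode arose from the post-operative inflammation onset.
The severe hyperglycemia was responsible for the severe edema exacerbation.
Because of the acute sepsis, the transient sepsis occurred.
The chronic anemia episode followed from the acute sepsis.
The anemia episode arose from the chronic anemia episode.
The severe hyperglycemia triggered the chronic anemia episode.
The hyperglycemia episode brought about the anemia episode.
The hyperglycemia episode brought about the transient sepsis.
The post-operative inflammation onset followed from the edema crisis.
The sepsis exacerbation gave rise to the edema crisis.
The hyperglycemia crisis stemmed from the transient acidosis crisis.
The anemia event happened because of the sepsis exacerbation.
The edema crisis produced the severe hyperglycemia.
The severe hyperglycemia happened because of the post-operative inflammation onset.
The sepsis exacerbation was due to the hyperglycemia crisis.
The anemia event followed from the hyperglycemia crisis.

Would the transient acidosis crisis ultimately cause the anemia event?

There is a causal chain: the transient acidosis crisis → the hyperglycemia crisis → the anemia event.

Yes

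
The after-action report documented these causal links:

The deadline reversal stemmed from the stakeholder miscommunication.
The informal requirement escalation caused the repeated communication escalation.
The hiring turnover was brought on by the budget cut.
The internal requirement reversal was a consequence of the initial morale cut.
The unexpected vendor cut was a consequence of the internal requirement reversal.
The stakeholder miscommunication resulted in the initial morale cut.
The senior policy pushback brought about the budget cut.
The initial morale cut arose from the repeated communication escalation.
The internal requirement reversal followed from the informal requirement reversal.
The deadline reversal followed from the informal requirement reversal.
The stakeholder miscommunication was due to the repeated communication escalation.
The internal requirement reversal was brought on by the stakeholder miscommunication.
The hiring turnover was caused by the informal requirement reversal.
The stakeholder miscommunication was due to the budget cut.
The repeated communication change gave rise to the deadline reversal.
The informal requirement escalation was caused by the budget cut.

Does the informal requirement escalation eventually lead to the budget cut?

The informal requirement escalation leads to the repeated communication escalation, the stakeholder miscommunication, the initial morale cut, the internal requirement reversal, the unexpected vendor cut, the deadline reversal; the budget cut is not among them.

No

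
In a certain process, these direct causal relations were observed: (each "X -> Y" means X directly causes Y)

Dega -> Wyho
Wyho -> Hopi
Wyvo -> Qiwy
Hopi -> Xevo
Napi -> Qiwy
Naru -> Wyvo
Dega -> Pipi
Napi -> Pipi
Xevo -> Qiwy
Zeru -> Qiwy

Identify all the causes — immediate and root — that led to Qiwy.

Immediate causes of Qiwy: Napi, Xevo, Zeru, Wyvo.
Further upstream: Dega, Wyho, Hopi, Naru.

Dega, Hopi, Napi, Naru, Wyho, Wyvo, Xevo, Zeru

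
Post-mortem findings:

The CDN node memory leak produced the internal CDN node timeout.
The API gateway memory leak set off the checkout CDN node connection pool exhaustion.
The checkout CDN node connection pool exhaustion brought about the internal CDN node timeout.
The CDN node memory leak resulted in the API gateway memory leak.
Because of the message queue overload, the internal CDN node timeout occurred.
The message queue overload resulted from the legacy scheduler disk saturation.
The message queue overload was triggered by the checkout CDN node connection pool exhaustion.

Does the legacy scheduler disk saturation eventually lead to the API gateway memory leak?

The legacy scheduler disk saturation leads to the message queue overload, the internal CDN node timeout; the API gateway memory leak is not among them.

No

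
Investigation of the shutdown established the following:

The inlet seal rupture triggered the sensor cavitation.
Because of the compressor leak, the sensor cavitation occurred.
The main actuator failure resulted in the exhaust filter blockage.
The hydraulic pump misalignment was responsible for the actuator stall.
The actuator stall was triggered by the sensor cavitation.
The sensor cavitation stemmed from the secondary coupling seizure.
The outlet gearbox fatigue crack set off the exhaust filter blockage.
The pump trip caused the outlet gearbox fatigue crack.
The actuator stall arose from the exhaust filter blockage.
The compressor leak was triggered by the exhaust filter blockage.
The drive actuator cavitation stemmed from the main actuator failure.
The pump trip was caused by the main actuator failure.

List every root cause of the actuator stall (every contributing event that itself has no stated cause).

Tracing upstream from the actuator stall: the actuator stall ← the exhaust filter blockage ← the main actuator failure.
A separate upstream branch: the actuator stall ← the hydraulic pump misalignment.
A separate upstream branch: the actuator stall ← the sensor cavitation ← the inlet seal rupture.
A separate upstream branch: the actuator stall ← the sensor cavitation ← the secondary coupling seizure.
Each of those chain origins has no stated cause.

the hydraulic pump misalignment, the inlet seal rupture, the main actuator failure, the secondary coupling seizure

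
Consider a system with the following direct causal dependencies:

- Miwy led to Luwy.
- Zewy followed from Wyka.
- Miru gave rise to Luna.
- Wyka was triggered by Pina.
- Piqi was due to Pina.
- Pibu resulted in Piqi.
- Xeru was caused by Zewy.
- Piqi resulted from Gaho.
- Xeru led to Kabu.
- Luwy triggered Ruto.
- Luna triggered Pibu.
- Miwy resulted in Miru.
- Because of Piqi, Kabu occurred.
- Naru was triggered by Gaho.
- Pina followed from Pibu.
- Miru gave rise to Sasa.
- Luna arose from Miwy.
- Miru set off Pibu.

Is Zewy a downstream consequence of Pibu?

There is a causal chain: Pibu → Pina → Wyka → Zewy.

Yes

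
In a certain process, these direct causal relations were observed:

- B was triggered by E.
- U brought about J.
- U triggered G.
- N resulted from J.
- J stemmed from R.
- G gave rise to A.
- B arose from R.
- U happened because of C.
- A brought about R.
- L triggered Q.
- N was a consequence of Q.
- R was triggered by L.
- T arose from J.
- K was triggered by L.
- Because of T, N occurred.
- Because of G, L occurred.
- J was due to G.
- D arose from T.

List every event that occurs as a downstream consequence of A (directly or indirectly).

B, D, J, N, R, T

Direct effects: R.
2 steps out: J, B.
3 steps out: T, N.
4 steps out: D.
Not reachable from it: C, U, G, L, Q, K, E.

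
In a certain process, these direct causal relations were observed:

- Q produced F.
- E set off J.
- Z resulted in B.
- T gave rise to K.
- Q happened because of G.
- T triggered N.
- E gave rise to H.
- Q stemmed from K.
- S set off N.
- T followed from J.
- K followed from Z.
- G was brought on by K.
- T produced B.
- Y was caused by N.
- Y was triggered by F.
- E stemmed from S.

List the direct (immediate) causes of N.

Upstream contributors include E, J, but only S, T feed directly into N.

S, T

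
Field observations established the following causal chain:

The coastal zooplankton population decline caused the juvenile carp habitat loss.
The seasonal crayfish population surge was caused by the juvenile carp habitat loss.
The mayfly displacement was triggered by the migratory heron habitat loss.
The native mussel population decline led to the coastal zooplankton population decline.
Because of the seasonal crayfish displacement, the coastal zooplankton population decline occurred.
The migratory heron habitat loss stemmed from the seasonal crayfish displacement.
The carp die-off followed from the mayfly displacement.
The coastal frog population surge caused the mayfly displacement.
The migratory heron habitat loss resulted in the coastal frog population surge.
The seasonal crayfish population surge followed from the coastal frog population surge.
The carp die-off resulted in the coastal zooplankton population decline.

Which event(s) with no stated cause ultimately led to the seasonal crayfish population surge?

Tracing upstream from the seasonal crayfish population surge: the seasonal crayfish population surge ← the coastal frog population surge ← the migratory heron habitat loss ← the seasonal crayfish displacement.
A separate upstream branch: the seasonal crayfish population surge ← the juvenile carp habitat loss ← the coastal zooplankton population decline ← the native mussel population decline.
Each of those chain origins has no stated cause.

the native mussel population decline, the seasonal crayfish displacement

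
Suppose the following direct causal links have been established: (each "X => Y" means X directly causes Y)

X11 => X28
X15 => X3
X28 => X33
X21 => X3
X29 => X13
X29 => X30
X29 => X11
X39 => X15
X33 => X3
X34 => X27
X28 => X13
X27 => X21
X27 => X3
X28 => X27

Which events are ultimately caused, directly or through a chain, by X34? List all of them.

X21, X27, X3

Direct effects: X27.
2 steps out: X21, X3.
Not reachable from it: X29, X30, X11, X39, X28, X13, X15, X33.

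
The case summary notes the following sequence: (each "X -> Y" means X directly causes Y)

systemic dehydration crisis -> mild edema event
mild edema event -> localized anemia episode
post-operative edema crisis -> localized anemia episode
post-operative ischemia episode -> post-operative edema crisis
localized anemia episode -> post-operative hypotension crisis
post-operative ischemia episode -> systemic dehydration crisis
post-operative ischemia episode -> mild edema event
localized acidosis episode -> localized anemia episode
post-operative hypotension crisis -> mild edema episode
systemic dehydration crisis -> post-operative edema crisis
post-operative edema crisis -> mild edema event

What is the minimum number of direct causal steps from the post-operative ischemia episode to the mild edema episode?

4

Shortest chain: the post-operative ischemia episode → the post-operative edema crisis → the localized anemia episode → the post-operative hypotension crisis → the mild edema episode.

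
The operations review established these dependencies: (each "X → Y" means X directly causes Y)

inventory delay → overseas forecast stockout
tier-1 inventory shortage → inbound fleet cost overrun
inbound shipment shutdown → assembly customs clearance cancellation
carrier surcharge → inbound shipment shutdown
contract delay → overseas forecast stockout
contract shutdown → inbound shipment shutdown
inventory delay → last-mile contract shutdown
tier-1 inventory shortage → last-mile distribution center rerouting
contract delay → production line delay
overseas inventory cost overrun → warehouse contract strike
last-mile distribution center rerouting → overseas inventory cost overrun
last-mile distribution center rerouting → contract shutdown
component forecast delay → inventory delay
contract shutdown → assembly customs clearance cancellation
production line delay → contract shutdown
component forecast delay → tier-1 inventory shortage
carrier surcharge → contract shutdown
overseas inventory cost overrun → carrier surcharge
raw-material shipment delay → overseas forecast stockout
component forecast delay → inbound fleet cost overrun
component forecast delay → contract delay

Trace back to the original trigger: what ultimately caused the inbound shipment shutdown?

Tracing upstream from the inbound shipment shutdown: the inbound shipment shutdown ← the contract shutdown ← the last-mile distribution center rerouting ← the tier-1 inventory shortage ← the component forecast delay.
The component forecast delay has no stated cause, so it is the root.

the component forecast delay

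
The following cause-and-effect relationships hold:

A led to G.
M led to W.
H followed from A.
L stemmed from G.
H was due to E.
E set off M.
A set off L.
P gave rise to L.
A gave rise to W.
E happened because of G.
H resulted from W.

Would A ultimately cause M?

There is a causal chain: A → G → E → M.

Yes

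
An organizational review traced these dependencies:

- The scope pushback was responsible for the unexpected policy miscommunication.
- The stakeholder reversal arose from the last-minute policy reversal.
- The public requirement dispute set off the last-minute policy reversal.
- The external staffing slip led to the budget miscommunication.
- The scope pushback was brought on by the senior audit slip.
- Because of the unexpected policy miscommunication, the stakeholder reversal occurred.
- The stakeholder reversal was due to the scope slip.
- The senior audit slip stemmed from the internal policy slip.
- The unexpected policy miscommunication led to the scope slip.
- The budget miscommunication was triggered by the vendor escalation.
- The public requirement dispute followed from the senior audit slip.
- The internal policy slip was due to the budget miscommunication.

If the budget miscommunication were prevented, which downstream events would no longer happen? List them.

Downstream of the budget miscommunication: the internal policy slip, the senior audit slip, the public requirement dispute, the last-minute policy reversal, the scope pushback, the unexpected policy miscommunication, the scope slip, the stakeholder reversal.

the internal policy slip, the last-minute policy reversal, the public requirement dispute, the scope pushback, the scope slip, the senior audit slip, the stakeholder reversal, the unexpected policy miscommunication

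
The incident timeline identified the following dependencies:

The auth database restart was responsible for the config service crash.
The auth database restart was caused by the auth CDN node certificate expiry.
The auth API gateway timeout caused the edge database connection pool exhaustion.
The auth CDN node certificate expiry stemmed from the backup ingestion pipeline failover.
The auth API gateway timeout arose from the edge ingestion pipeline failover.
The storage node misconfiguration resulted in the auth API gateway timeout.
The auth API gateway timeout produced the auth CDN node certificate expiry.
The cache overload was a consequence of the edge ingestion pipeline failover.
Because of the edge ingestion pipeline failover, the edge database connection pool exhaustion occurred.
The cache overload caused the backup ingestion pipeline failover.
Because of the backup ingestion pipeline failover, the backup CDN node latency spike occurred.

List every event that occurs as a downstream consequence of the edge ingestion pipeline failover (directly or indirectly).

Direct effects: the cache overload, the auth API gateway timeout, the edge database connection pool exhaustion.
2 steps out: the backup ingestion pipeline failover, the auth CDN node certificate expiry.
3 steps out: the auth database restart, the backup CDN node latency spike.
4 steps out: the config service crash.
Not reachable from it: the storage node misconfiguration.

the auth API gateway timeout, the auth CDN node certificate expiry, the auth database restart, the backup CDN node latency spike, the backup ingestion pipeline failover, the cache overload, the config service crash, the edge database connection pool exhaustion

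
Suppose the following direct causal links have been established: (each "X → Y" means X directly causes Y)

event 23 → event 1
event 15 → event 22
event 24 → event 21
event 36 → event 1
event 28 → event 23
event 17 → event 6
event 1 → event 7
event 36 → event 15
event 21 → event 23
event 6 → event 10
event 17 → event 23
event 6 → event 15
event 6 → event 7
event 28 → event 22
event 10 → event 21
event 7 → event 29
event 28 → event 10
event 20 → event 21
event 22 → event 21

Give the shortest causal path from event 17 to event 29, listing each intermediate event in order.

event 17 → event 6
event 6 → event 7
event 7 → event 29
Length: 3 steps.

event 17 → event 6 → event 7 → event 29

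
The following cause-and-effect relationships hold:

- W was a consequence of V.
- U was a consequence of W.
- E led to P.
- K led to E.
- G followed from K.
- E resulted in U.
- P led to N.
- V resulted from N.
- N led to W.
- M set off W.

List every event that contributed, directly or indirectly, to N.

E, K, P

Immediate cause of N: P.
Further upstream: K, E.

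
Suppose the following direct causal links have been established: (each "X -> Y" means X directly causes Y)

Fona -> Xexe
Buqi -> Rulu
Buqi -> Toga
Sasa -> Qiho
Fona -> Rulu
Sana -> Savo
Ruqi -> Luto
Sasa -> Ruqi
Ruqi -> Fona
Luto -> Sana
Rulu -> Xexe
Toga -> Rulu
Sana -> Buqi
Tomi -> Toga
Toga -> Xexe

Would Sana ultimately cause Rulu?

Yes

There is a causal chain: Sana → Buqi → Rulu.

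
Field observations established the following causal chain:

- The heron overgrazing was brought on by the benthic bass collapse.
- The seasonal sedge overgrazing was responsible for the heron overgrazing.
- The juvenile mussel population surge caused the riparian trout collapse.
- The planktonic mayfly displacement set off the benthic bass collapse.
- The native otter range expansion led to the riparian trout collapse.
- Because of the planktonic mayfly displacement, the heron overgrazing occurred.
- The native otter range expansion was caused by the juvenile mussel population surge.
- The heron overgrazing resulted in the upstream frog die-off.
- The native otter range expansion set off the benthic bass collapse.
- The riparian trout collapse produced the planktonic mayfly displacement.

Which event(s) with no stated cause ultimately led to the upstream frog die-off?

the juvenile mussel population surge, the seasonal sedge overgrazing

Tracing upstream from the upstream frog die-off: the upstream frog die-off ← the heron overgrazing ← the planktonic mayfly displacement ← the riparian trout collapse ← the juvenile mussel population surge.
A separate upstream branch: the upstream frog die-off ← the heron overgrazing ← the seasonal sedge overgrazing.
Each of those chain origins has no stated cause.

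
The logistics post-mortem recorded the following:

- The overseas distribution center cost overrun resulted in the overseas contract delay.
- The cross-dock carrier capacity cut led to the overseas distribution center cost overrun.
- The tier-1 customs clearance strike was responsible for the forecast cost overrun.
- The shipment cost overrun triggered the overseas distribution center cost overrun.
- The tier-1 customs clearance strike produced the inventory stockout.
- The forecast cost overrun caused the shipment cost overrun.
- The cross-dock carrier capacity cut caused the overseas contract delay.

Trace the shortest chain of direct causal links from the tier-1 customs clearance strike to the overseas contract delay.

the tier-1 customs clearance strike → the forecast cost overrun → the shipment cost overrun → the overseas distribution center cost overrun → the overseas contract delay

the tier-1 customs clearance strike → the forecast cost overrun
the forecast cost overrun → the shipment cost overrun
the shipment cost overrun → the overseas distribution center cost overrun
the overseas distribution center cost overrun → the overseas contract delay
Length: 4 steps.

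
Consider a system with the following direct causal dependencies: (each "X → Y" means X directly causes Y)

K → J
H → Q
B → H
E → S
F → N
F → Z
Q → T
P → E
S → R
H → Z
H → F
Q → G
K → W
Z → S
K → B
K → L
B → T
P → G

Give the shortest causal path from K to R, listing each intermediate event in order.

K → B → H → Z → S → R

K → B
B → H
H → Z
Z → S
S → R
Length: 5 steps.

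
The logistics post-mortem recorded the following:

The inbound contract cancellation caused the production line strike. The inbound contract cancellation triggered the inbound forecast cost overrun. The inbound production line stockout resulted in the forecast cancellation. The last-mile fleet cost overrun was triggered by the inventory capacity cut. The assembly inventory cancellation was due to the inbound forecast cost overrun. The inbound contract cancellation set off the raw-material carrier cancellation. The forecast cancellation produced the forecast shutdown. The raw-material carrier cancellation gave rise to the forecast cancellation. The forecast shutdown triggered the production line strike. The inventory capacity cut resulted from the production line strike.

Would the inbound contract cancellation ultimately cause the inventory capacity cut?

Yes

There is a causal chain: the inbound contract cancellation → the production line strike → the inventory capacity cut.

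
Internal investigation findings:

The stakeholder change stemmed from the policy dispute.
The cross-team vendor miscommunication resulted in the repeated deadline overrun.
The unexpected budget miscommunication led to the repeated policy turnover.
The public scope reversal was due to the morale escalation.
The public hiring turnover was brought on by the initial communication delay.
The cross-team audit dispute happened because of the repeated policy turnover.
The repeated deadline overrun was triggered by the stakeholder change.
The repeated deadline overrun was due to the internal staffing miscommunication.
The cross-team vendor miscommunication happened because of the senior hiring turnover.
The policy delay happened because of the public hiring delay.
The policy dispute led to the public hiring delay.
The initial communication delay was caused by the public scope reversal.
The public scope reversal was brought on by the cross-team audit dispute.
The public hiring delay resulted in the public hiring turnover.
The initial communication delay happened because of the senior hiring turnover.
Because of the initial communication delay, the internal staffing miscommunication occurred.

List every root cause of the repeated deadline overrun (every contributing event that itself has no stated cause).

Tracing upstream from the repeated deadline overrun: the repeated deadline overrun ← the stakeholder change ← the policy dispute.
A separate upstream branch: the repeated deadline overrun ← the internal staffing miscommunication ← the initial communication delay ← the public scope reversal ← the cross-team audit dispute ← the repeated policy turnover ← the unexpected budget miscommunication.
A separate upstream branch: the repeated deadline overrun ← the internal staffing miscommunication ← the initial communication delay ← the public scope reversal ← the morale escalation.
A separate upstream branch: the repeated deadline overrun ← the cross-team vendor miscommunication ← the senior hiring turnover.
Each of those chain origins has no stated cause.

the morale escalation, the policy dispute, the senior hiring turnover, the unexpected budget miscommunication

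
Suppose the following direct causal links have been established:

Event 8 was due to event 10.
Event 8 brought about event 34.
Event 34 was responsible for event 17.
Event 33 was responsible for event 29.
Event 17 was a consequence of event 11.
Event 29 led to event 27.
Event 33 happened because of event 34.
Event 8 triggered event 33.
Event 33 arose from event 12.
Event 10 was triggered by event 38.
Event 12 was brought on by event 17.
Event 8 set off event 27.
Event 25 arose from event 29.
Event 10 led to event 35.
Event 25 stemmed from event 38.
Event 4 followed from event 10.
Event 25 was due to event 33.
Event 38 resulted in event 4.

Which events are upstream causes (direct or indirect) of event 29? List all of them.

Immediate cause of event 29: event 33.
Further upstream: event 38, event 10, event 8, event 34, event 17, event 12, event 11.

event 10, event 11, event 12, event 17, event 33, event 34, event 38, event 8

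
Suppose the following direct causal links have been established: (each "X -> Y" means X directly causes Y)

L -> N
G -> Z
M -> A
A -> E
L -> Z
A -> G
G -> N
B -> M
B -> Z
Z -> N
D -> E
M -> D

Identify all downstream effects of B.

Direct effects: M, Z.
2 steps out: A, D, N.
3 steps out: E, G.
Not reachable from it: L.

A, D, E, G, M, N, Z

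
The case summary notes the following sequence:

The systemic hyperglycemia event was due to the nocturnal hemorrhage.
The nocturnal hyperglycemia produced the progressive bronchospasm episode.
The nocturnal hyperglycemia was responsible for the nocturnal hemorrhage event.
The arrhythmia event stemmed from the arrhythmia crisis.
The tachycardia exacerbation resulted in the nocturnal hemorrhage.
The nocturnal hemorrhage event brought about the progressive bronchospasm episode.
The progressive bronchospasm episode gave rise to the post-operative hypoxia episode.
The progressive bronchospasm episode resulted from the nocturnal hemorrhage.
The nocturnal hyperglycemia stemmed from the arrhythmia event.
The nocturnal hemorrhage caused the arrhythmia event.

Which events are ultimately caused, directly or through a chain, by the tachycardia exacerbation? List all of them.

the arrhythmia event, the nocturnal hemorrhage, the nocturnal hemorrhage event, the nocturnal hyperglycemia, the post-operative hypoxia episode, the progressive bronchospasm episode, the systemic hyperglycemia event

Direct effects: the nocturnal hemorrhage.
2 steps out: the arrhythmia event, the progressive bronchospasm episode, the systemic hyperglycemia event.
3 steps out: the nocturnal hyperglycemia, the post-operative hypoxia episode.
4 steps out: the nocturnal hemorrhage event.
Not reachable from it: the arrhythmia crisis.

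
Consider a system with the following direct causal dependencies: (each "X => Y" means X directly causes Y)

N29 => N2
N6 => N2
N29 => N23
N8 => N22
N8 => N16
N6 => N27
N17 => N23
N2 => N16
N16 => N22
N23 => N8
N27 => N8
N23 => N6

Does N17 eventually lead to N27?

There is a causal chain: N17 → N23 → N6 → N27.

Yes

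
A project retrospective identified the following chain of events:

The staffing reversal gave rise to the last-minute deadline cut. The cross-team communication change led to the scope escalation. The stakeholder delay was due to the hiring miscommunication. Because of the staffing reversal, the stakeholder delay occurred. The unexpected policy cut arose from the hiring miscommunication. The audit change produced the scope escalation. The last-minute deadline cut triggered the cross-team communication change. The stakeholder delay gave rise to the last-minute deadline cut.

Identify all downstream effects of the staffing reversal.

the cross-team communication change, the last-minute deadline cut, the scope escalation, the stakeholder delay

Direct effects: the stakeholder delay, the last-minute deadline cut.
2 steps out: the cross-team communication change.
3 steps out: the scope escalation.
Not reachable from it: the hiring miscommunication, the unexpected policy cut, the audit change.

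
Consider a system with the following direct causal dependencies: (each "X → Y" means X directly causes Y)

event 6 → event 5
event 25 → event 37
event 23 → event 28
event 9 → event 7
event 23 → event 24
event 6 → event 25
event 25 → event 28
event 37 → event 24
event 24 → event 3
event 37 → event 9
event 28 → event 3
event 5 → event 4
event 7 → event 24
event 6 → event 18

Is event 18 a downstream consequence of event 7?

No

Event 7 leads to event 24, event 3; event 18 is not among them.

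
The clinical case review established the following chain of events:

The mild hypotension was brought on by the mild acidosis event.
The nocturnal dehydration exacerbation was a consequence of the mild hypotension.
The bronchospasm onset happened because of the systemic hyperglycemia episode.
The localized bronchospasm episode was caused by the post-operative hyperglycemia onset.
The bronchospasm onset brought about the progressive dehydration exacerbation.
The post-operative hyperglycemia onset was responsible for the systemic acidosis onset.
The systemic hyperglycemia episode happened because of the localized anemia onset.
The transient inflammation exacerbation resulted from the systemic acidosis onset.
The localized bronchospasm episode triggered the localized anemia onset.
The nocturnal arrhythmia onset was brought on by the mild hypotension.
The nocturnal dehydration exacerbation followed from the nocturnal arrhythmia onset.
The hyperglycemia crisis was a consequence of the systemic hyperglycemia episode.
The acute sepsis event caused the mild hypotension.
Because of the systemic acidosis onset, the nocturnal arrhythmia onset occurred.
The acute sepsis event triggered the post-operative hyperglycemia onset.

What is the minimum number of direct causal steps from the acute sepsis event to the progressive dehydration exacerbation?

6

Shortest chain: the acute sepsis event → the post-operative hyperglycemia onset → the localized bronchospasm episode → the localized anemia onset → the systemic hyperglycemia episode → the bronchospasm onset → the progressive dehydration exacerbation.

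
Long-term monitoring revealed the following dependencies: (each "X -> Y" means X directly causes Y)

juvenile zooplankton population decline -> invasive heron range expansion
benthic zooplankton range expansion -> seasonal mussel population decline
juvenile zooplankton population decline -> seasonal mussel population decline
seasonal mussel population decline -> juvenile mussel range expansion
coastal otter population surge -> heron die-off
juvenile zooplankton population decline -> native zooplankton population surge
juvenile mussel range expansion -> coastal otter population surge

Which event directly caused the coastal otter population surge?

Upstream contributors include the juvenile zooplankton population decline, the seasonal mussel population decline, the benthic zooplankton range expansion, but only the juvenile mussel range expansion feeds directly into the coastal otter population surge.

the juvenile mussel range expansion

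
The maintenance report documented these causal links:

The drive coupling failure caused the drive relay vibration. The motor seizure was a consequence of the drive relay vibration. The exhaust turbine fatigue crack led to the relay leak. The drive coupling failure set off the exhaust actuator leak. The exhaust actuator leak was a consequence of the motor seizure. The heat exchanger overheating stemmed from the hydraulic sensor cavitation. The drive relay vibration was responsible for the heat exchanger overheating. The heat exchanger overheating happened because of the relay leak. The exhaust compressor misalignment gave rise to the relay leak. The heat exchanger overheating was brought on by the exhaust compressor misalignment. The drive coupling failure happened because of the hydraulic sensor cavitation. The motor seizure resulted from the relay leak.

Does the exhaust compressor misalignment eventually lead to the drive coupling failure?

No

The exhaust compressor misalignment leads to the relay leak, the motor seizure, the exhaust actuator leak, the heat exchanger overheating; the drive coupling failure is not among them.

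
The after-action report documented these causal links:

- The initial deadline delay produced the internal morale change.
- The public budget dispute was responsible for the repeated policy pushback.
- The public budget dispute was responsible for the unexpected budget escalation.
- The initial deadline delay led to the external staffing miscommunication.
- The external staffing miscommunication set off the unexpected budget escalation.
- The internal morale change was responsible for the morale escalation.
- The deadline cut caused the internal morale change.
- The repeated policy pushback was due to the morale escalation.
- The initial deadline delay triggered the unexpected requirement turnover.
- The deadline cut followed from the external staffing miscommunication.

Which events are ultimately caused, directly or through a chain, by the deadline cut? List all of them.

Direct effects: the internal morale change.
2 steps out: the morale escalation.
3 steps out: the repeated policy pushback.
Not reachable from it: the initial deadline delay, the unexpected requirement turnover, the external staffing miscommunication, the public budget dispute, the unexpected budget escalation.

the internal morale change, the morale escalation, the repeated policy pushback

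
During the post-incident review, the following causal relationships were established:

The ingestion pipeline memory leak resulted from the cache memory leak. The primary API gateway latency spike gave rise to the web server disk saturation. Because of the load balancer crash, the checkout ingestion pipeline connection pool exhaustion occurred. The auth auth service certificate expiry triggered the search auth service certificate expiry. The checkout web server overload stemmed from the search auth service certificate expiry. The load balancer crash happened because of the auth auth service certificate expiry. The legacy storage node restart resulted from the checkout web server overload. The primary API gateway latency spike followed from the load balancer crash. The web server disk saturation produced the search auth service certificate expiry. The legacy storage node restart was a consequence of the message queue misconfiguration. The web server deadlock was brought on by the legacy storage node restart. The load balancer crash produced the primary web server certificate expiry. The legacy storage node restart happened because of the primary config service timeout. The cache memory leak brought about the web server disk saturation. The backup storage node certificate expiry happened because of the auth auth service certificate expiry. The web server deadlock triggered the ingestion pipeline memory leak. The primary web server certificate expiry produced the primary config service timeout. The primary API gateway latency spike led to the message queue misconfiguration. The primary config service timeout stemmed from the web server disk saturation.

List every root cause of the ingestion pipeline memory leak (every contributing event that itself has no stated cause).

Tracing upstream from the ingestion pipeline memory leak: the ingestion pipeline memory leak ← the web server deadlock ← the legacy storage node restart ← the checkout web server overload ← the search auth service certificate expiry ← the auth auth service certificate expiry.
A separate upstream branch: the ingestion pipeline memory leak ← the cache memory leak.
Each of those chain origins has no stated cause.

the auth auth service certificate expiry, the cache memory leak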